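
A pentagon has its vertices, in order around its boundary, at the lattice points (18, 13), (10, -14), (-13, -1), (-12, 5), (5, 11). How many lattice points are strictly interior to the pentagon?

Using the shoelace formula, 2A = |(18·(-14) − 10·13) + (10·(-1) − (-13)·(-14)) + ((-13)·5 − (-12)·(-1)) + ((-12)·11 − 5·5) + (5·13 − 18·11)| = 941, so the area is 941/2.
Along each edge there are gcd(|Δx|,|Δy|)+1 lattice points, so counting each shared vertex once the boundary has gcd(8,27) + gcd(23,13) + gcd(1,6) + gcd(17,6) + gcd(13,2) = 1+1+1+1+1 = 5.
Pick's theorem gives I = A − B/2 + 1 = 941/2 − 5/2 + 1 = 469.

469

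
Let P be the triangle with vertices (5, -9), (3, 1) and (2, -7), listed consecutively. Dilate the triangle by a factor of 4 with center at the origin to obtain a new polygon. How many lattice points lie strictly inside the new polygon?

201

The shoelace formula gives twice the area as |[5·1 − 3·(-9)] + [3·(-7) − 2·1] + [2·(-9) − 5·(-7)]| = 26, so the area is 13.
The number of boundary lattice points is Σ gcd(|Δx|,|Δy|) = gcd(2,10) + gcd(1,8) + gcd(3,2) = 2+1+1 = 4.
Scaling by 4 multiplies the area by 4² = 16 (so the new area is 208) and multiplies the boundary lattice-point count by 4, giving 16.
By Pick's theorem, the interior count of the dilated polygon is 208 − 16/2 + 1 = 201.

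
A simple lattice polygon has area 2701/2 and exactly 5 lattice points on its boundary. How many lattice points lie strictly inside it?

From Pick's theorem, I = A − B/2 + 1 = 2701/2 − 5/2 + 1 = 1349.

1349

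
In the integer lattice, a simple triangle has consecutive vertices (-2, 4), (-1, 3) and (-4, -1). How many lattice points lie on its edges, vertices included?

3

Along each edge there are gcd(|Δx|,|Δy|)+1 lattice points, so counting each shared vertex once the boundary has gcd(1,1) + gcd(3,4) + gcd(2,5) = 1+1+1 = 3.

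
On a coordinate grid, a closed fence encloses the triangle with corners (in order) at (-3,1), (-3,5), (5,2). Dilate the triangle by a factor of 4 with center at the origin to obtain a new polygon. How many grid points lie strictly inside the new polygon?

Using the shoelace formula, 2A = |((-3)·5 − (-3)·1) + ((-3)·2 − 5·5) + (5·1 − (-3)·2)| = 32, so the area is 16.
Along each edge there are gcd(|Δx|,|Δy|)+1 lattice points, so counting each shared vertex once the boundary has gcd(0,4) + gcd(8,3) + gcd(8,1) = 4+1+1 = 6.
Scaling by 4 multiplies the area by 4² = 16 (so the new area is 256) and multiplies the boundary lattice-point count by 4, giving 24.
By Pick's theorem, the interior count of the dilated polygon is 256 − 24/2 + 1 = 245.

245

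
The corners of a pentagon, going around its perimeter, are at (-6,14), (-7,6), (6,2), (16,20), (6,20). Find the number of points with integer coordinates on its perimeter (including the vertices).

The number of boundary lattice points is Σ gcd(|Δx|,|Δy|) = gcd(1,8) + gcd(13,4) + gcd(10,18) + gcd(10,0) + gcd(12,6) = 1+1+2+10+6 = 20.

20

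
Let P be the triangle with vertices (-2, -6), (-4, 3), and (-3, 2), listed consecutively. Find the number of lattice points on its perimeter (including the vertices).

3

The number of boundary lattice points is Σ gcd(|Δx|,|Δy|) = gcd(2,9) + gcd(1,1) + gcd(1,8) = 1+1+1 = 3.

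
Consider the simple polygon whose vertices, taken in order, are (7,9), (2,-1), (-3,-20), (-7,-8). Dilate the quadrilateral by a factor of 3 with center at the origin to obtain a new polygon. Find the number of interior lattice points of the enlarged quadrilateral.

844

Using the shoelace formula, 2A = |[7·(-1) − 2·9] + [2·(-20) − (-3)·(-1)] + [(-3)·(-8) − (-7)·(-20)] + [(-7)·9 − 7·(-8)]| = 191, so the area is 95.5.
Summing gcd(|Δx|,|Δy|) over the edges gives the boundary count: gcd(5,10) + gcd(5,19) + gcd(4,12) + gcd(14,17) = 5+1+4+1 = 11.
Scaling by 3 multiplies the area by 3² = 9 (so the new area is 1719/2) and multiplies the boundary lattice-point count by 3, giving 33.
By Pick's theorem, the interior count of the dilated polygon is 1719/2 − 33/2 + 1 = 844.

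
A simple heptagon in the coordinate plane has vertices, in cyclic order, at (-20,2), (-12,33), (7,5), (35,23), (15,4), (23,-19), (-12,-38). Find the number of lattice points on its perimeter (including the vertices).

Along each edge there are gcd(|Δx|,|Δy|)+1 lattice points, so counting each shared vertex once the boundary has gcd(8,31) + gcd(19,28) + gcd(28,18) + gcd(20,19) + gcd(8,23) + gcd(35,19) + gcd(8,40) = 1+1+2+1+1+1+8 = 15.

15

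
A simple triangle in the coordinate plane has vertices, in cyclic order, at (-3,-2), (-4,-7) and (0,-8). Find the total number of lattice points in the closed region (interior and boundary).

Using the shoelace formula, 2A = |[(-3)·(-7) − (-4)·(-2)] + [(-4)·(-8) − 0·(-7)] + [0·(-2) − (-3)·(-8)]| = 21, so the area is 21/2.
The number of boundary lattice points is Σ gcd(|Δx|,|Δy|) = gcd(1,5) + gcd(4,1) + gcd(3,6) = 1+1+3 = 5.
Pick's theorem gives I = A − B/2 + 1 = 21/2 − 5/2 + 1 = 9, so the closed region contains I + B = 9 + 5 = 14 lattice points.

14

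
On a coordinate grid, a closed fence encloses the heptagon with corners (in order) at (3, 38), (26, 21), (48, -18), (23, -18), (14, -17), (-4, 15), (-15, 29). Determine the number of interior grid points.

Using the shoelace formula, 2A = |[3·21 − 26·38] + [26·(-18) − 48·21] + [48·(-18) − 23·(-18)] + [23·(-17) − 14·(-18)] + [14·15 − (-4)·(-17)] + [(-4)·29 − (-15)·15] + [(-15)·38 − 3·29]| = 3396, so the area is 1698.
The number of boundary lattice points is Σ gcd(|Δx|,|Δy|) = gcd(23,17) + gcd(22,39) + gcd(25,0) + gcd(9,1) + gcd(18,32) + gcd(11,14) + gcd(18,9) = 1+1+25+1+2+1+9 = 40.
By Pick's theorem A = I + B/2 − 1, so I = 1698 − 40/2 + 1 = 1679.

1679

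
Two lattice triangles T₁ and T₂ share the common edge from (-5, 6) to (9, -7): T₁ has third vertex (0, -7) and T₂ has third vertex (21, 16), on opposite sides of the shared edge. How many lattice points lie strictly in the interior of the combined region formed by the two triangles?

292

The union is the simple quadrilateral with vertices (-5, 6), (0, -7), (9, -7), (21, 16) in order.
By the shoelace formula, twice the signed area is |[(-5)·(-7) − 0·6] + [0·(-7) − 9·(-7)] + [9·16 − 21·(-7)] + [21·6 − (-5)·16]| = 595, so the area is 595/2.
The number of boundary lattice points is Σ gcd(|Δx|,|Δy|) = gcd(5,13) + gcd(9,0) + gcd(12,23) + gcd(26,10) = 1+9+1+2 = 13.
By Pick's theorem I = A − B/2 + 1 = 595/2 − 13/2 + 1 = 292.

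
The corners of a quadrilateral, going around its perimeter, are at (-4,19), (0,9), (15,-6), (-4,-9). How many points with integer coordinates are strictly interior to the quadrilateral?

The shoelace formula gives twice the area as |[(-4)·9 − 0·19] + [0·(-6) − 15·9] + [15·(-9) − (-4)·(-6)] + [(-4)·19 − (-4)·(-9)]| = 442, so the area is 221.
Summing gcd(|Δx|,|Δy|) over the edges gives the boundary count: gcd(4,10) + gcd(15,15) + gcd(19,3) + gcd(0,28) = 2+15+1+28 = 46.
By Pick's theorem A = I + B/2 − 1, so I = 221 − 46/2 + 1 = 199.

199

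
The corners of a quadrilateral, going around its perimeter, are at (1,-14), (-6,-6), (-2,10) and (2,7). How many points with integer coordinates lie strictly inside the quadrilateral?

Using the shoelace formula, 2A = |(1·(-6) − (-6)·(-14)) + ((-6)·10 − (-2)·(-6)) + ((-2)·7 − 2·10) + (2·(-14) − 1·7)| = 231, so the area is 231/2.
Summing gcd(|Δx|,|Δy|) over the edges gives the boundary count: gcd(7,8) + gcd(4,16) + gcd(4,3) + gcd(1,21) = 1+4+1+1 = 7.
Pick's theorem gives I = A − B/2 + 1 = 231/2 − 7/2 + 1 = 113.

113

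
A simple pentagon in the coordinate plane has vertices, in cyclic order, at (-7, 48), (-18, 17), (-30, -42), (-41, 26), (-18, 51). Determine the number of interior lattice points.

By the shoelace formula, twice the signed area is |((-7)·17 − (-18)·48) + ((-18)·(-42) − (-30)·17) + ((-30)·26 − (-41)·(-42)) + ((-41)·51 − (-18)·26) + ((-18)·48 − (-7)·51)| = 2621, so the area is 2621/2.
The number of boundary lattice points is Σ gcd(|Δx|,|Δy|) = gcd(11,31) + gcd(12,59) + gcd(11,68) + gcd(23,25) + gcd(11,3) = 1+1+1+1+1 = 5.
By Pick's theorem A = I + B/2 − 1, so I = 2621/2 − 5/2 + 1 = 1309.

1309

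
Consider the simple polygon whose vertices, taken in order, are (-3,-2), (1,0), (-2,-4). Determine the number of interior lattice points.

4

By the shoelace formula, twice the signed area is |[(-3)·0 − 1·(-2)] + [1·(-4) − (-2)·0] + [(-2)·(-2) − (-3)·(-4)]| = 10, so the area is 5.
Summing gcd(|Δx|,|Δy|) over the edges gives the boundary count: gcd(4,2) + gcd(3,4) + gcd(1,2) = 2+1+1 = 4.
Pick's theorem gives I = A − B/2 + 1 = 5 − 4/2 + 1 = 4.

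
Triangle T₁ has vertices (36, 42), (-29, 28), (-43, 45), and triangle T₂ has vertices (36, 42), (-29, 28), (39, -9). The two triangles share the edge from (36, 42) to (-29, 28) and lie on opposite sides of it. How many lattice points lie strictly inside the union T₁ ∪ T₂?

The union is the simple quadrilateral with vertices (36, 42), (-43, 45), (-29, 28), (39, -9) in order.
Using the shoelace formula, 2A = |[36·45 − (-43)·42] + [(-43)·28 − (-29)·45] + [(-29)·(-9) − 39·28] + [39·42 − 36·(-9)]| = 4658, so the area is 2329.
Summing gcd(|Δx|,|Δy|) over the edges gives the boundary count: gcd(79,3) + gcd(14,17) + gcd(68,37) + gcd(3,51) = 1+1+1+3 = 6.
By Pick's theorem I = A − B/2 + 1 = 2329 − 6/2 + 1 = 2327.

2327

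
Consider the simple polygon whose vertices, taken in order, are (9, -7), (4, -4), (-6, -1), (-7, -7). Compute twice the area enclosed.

111

Using the shoelace formula, 2A = |(9·(-4) − 4·(-7)) + (4·(-1) − (-6)·(-4)) + ((-6)·(-7) − (-7)·(-1)) + ((-7)·(-7) − 9·(-7))| = 111, so the area is 111/2.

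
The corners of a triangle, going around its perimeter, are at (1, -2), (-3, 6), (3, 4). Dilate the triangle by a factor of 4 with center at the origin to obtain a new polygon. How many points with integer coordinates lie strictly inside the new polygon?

The shoelace formula gives twice the area as |[1·6 − (-3)·(-2)] + [(-3)·4 − 3·6] + [3·(-2) − 1·4]| = 40, so the area is 20.
Along each edge there are gcd(|Δx|,|Δy|)+1 lattice points, so counting each shared vertex once the boundary has gcd(4,8) + gcd(6,2) + gcd(2,6) = 4+2+2 = 8.
Scaling by 4 multiplies the area by 4² = 16 (so the new area is 320) and multiplies the boundary lattice-point count by 4, giving 32.
By Pick's theorem, the interior count of the dilated polygon is 320 − 32/2 + 1 = 305.

305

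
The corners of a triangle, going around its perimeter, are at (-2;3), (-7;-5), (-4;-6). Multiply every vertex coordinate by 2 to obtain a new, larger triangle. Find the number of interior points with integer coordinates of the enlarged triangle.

56

Using the shoelace formula, 2A = |[(-2)·(-5) − (-7)·3] + [(-7)·(-6) − (-4)·(-5)] + [(-4)·3 − (-2)·(-6)]| = 29, so the area is 29/2.
Along each edge there are gcd(|Δx|,|Δy|)+1 lattice points, so counting each shared vertex once the boundary has gcd(5,8) + gcd(3,1) + gcd(2,9) = 1+1+1 = 3.
Scaling by 2 multiplies the area by 2² = 4 (so the new area is 58) and multiplies the boundary lattice-point count by 2, giving 6.
By Pick's theorem, the interior count of the dilated polygon is 58 − 6/2 + 1 = 56.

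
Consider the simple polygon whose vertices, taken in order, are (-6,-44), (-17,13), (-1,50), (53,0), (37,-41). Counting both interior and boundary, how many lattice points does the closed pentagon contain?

Using the shoelace formula, 2A = |[(-6)·13 − (-17)·(-44)] + [(-17)·50 − (-1)·13] + [(-1)·0 − 53·50] + [53·(-41) − 37·0] + [37·(-44) − (-6)·(-41)]| = 8360, so the area is 4180.
Along each edge there are gcd(|Δx|,|Δy|)+1 lattice points, so counting each shared vertex once the boundary has gcd(11,57) + gcd(16,37) + gcd(54,50) + gcd(16,41) + gcd(43,3) = 1+1+2+1+1 = 6.
Pick's theorem gives I = A − B/2 + 1 = 4180 − 6/2 + 1 = 4178, so the closed region contains I + B = 4178 + 6 = 4184 lattice points.

4184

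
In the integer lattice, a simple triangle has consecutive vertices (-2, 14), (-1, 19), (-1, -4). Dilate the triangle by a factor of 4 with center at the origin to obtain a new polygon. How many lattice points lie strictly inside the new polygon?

Using the shoelace formula, 2A = |((-2)·19 − (-1)·14) + ((-1)·(-4) − (-1)·19) + ((-1)·14 − (-2)·(-4))| = 23, so the area is 23/2.
Summing gcd(|Δx|,|Δy|) over the edges gives the boundary count: gcd(1,5) + gcd(0,23) + gcd(1,18) = 1+23+1 = 25.
Scaling by 4 multiplies the area by 4² = 16 (so the new area is 184) and multiplies the boundary lattice-point count by 4, giving 100.
By Pick's theorem, the interior count of the dilated polygon is 184 − 100/2 + 1 = 135.

135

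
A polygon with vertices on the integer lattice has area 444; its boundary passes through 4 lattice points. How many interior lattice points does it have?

Pick's theorem A = I + B/2 − 1 rearranges to I = A − B/2 + 1 = 444 − 4/2 + 1 = 443.

443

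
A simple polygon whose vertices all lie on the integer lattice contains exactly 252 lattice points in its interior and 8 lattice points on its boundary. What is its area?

255

Pick's theorem states A = I + B/2 − 1, so A = 252 + 8/2 − 1 = 255.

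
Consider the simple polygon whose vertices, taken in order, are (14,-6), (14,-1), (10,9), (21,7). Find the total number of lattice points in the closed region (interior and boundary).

74

The shoelace formula gives twice the area as |(14·(-1) − 14·(-6)) + (14·9 − 10·(-1)) + (10·7 − 21·9) + (21·(-6) − 14·7)| = 137, so the area is 137/2.
The number of boundary lattice points is Σ gcd(|Δx|,|Δy|) = gcd(0,5) + gcd(4,10) + gcd(11,2) + gcd(7,13) = 5+2+1+1 = 9.
Pick's theorem gives I = A − B/2 + 1 = 137/2 − 9/2 + 1 = 65, so the closed region contains I + B = 65 + 9 = 74 lattice points.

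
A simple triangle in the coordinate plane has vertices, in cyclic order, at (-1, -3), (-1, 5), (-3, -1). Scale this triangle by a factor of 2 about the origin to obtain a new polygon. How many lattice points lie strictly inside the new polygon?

The shoelace formula gives twice the area as |((-1)·5 − (-1)·(-3)) + ((-1)·(-1) − (-3)·5) + ((-3)·(-3) − (-1)·(-1))| = 16, so the area is 8.
The number of boundary lattice points is Σ gcd(|Δx|,|Δy|) = gcd(0,8) + gcd(2,6) + gcd(2,2) = 8+2+2 = 12.
Scaling by 2 multiplies the area by 2² = 4 (so the new area is 32) and multiplies the boundary lattice-point count by 2, giving 24.
By Pick's theorem, the interior count of the dilated polygon is 32 − 24/2 + 1 = 21.

21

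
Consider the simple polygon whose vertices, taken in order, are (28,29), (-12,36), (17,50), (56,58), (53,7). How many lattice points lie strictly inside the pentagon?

Using the shoelace formula, 2A = |(28·36 − (-12)·29) + ((-12)·50 − 17·36) + (17·58 − 56·50) + (56·7 − 53·58) + (53·29 − 28·7)| = 3011, so the area is 3011/2.
The number of boundary lattice points is Σ gcd(|Δx|,|Δy|) = gcd(40,7) + gcd(29,14) + gcd(39,8) + gcd(3,51) + gcd(25,22) = 1+1+1+3+1 = 7.
By Pick's theorem A = I + B/2 − 1, so I = 3011/2 − 7/2 + 1 = 1503.

1503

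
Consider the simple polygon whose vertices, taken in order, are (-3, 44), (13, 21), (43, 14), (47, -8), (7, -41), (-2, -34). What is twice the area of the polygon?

The shoelace formula gives twice the area as |[(-3)·21 − 13·44] + [13·14 − 43·21] + [43·(-8) − 47·14] + [47·(-41) − 7·(-8)] + [7·(-34) − (-2)·(-41)] + [(-2)·44 − (-3)·(-34)]| = 4739, so the area is 2369.5.

4739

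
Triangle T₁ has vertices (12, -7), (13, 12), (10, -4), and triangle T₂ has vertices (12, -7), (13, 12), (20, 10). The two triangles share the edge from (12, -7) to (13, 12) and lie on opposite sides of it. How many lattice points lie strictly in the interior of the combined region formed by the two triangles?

The union is the simple quadrilateral with vertices (12, -7), (10, -4), (13, 12), (20, 10) in order.
Using the shoelace formula, 2A = |[12·(-4) − 10·(-7)] + [10·12 − 13·(-4)] + [13·10 − 20·12] + [20·(-7) − 12·10]| = 176, so the area is 88.
The number of boundary lattice points is Σ gcd(|Δx|,|Δy|) = gcd(2,3) + gcd(3,16) + gcd(7,2) + gcd(8,17) = 1+1+1+1 = 4.
By Pick's theorem I = A − B/2 + 1 = 88 − 4/2 + 1 = 87.

87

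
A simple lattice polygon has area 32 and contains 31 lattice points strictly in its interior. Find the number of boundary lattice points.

Pick's theorem gives A = I + B/2 − 1, so B = 2(A − I + 1) = 2(32 − 31 + 1) = 4.

4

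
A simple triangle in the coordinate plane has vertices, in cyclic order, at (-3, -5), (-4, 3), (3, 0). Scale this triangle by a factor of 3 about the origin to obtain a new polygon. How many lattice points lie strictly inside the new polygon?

Using the shoelace formula, 2A = |((-3)·3 − (-4)·(-5)) + ((-4)·0 − 3·3) + (3·(-5) − (-3)·0)| = 53, so the area is 26.5.
The number of boundary lattice points is Σ gcd(|Δx|,|Δy|) = gcd(1,8) + gcd(7,3) + gcd(6,5) = 1+1+1 = 3.
Scaling by 3 multiplies the area by 3² = 9 (so the new area is 477/2) and multiplies the boundary lattice-point count by 3, giving 9.
By Pick's theorem, the interior count of the dilated polygon is 477/2 − 9/2 + 1 = 235.

235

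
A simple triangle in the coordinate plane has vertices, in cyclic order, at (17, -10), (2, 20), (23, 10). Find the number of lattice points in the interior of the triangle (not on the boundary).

232

The shoelace formula gives twice the area as |(17·20 − 2·(-10)) + (2·10 − 23·20) + (23·(-10) − 17·10)| = 480, so the area is 240.
Summing gcd(|Δx|,|Δy|) over the edges gives the boundary count: gcd(15,30) + gcd(21,10) + gcd(6,20) = 15+1+2 = 18.
Pick's theorem gives I = A − B/2 + 1 = 240 − 18/2 + 1 = 232.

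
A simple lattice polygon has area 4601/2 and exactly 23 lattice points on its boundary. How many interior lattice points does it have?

From Pick's theorem, I = A − B/2 + 1 = 4601/2 − 23/2 + 1 = 2290.

2290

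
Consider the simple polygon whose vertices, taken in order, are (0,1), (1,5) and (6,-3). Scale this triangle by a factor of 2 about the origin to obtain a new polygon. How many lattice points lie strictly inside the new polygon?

53

By the shoelace formula, twice the signed area is |(0·5 − 1·1) + (1·(-3) − 6·5) + (6·1 − 0·(-3))| = 28, so the area is 14.
The number of boundary lattice points is Σ gcd(|Δx|,|Δy|) = gcd(1,4) + gcd(5,8) + gcd(6,4) = 1+1+2 = 4.
Scaling by 2 multiplies the area by 2² = 4 (so the new area is 56) and multiplies the boundary lattice-point count by 2, giving 8.
By Pick's theorem, the interior count of the dilated polygon is 56 − 8/2 + 1 = 53.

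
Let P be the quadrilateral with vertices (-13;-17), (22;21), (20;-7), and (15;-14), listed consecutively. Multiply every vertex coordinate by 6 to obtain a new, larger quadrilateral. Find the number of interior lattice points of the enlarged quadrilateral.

The shoelace formula gives twice the area as |[(-13)·21 − 22·(-17)] + [22·(-7) − 20·21] + [20·(-14) − 15·(-7)] + [15·(-17) − (-13)·(-14)]| = 1085, so the area is 1085/2.
Along each edge there are gcd(|Δx|,|Δy|)+1 lattice points, so counting each shared vertex once the boundary has gcd(35,38) + gcd(2,28) + gcd(5,7) + gcd(28,3) = 1+2+1+1 = 5.
Scaling by 6 multiplies the area by 6² = 36 (so the new area is 19530) and multiplies the boundary lattice-point count by 6, giving 30.
By Pick's theorem, the interior count of the dilated polygon is 19530 − 30/2 + 1 = 19516.

19516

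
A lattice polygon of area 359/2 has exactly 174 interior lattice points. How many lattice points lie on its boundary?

13

Pick's theorem gives A = I + B/2 − 1, so B = 2(A − I + 1) = 2(359/2 − 174 + 1) = 13.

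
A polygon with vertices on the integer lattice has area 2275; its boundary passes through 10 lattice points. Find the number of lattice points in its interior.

2271

Pick's theorem A = I + B/2 − 1 rearranges to I = A − B/2 + 1 = 2275 − 10/2 + 1 = 2271.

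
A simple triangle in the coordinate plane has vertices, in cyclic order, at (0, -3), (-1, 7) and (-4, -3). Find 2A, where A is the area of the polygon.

The shoelace formula gives twice the area as |[0·7 − (-1)·(-3)] + [(-1)·(-3) − (-4)·7] + [(-4)·(-3) − 0·(-3)]| = 40, so the area is 20.

40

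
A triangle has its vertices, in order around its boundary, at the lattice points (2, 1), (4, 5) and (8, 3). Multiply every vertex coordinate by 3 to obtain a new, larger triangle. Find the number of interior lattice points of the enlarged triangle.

The shoelace formula gives twice the area as |(2·5 − 4·1) + (4·3 − 8·5) + (8·1 − 2·3)| = 20, so the area is 10.
Along each edge there are gcd(|Δx|,|Δy|)+1 lattice points, so counting each shared vertex once the boundary has gcd(2,4) + gcd(4,2) + gcd(6,2) = 2+2+2 = 6.
Scaling by 3 multiplies the area by 3² = 9 (so the new area is 90) and multiplies the boundary lattice-point count by 3, giving 18.
By Pick's theorem, the interior count of the dilated polygon is 90 − 18/2 + 1 = 82.

82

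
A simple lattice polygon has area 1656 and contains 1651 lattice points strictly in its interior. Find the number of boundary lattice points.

Pick's theorem gives A = I + B/2 − 1, so B = 2(A − I + 1) = 2(1656 − 1651 + 1) = 12.

12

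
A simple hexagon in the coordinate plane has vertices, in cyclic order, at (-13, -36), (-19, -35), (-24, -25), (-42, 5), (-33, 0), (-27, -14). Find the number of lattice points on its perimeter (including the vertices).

17

The number of boundary lattice points is Σ gcd(|Δx|,|Δy|) = gcd(6,1) + gcd(5,10) + gcd(18,30) + gcd(9,5) + gcd(6,14) + gcd(14,22) = 1+5+6+1+2+2 = 17.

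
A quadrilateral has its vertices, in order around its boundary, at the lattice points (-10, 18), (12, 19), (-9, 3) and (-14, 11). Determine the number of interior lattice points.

Using the shoelace formula, 2A = |((-10)·19 − 12·18) + (12·3 − (-9)·19) + ((-9)·11 − (-14)·3) + ((-14)·18 − (-10)·11)| = 398, so the area is 199.
The number of boundary lattice points is Σ gcd(|Δx|,|Δy|) = gcd(22,1) + gcd(21,16) + gcd(5,8) + gcd(4,7) = 1+1+1+1 = 4.
Pick's theorem gives I = A − B/2 + 1 = 199 − 4/2 + 1 = 198.

198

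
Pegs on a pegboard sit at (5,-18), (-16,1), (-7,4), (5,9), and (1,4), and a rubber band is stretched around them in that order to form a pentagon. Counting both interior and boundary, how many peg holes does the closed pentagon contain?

Using the shoelace formula, 2A = |[5·1 − (-16)·(-18)] + [(-16)·4 − (-7)·1] + [(-7)·9 − 5·4] + [5·4 − 1·9] + [1·(-18) − 5·4]| = 450, so the area is 225.
Along each edge there are gcd(|Δx|,|Δy|)+1 lattice points, so counting each shared vertex once the boundary has gcd(21,19) + gcd(9,3) + gcd(12,5) + gcd(4,5) + gcd(4,22) = 1+3+1+1+2 = 8.
Pick's theorem gives I = A − B/2 + 1 = 225 − 8/2 + 1 = 222, so the closed region contains I + B = 222 + 8 = 230 lattice points.

230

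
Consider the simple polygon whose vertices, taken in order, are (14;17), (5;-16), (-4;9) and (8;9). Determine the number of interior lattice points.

By the shoelace formula, twice the signed area is |(14·(-16) − 5·17) + (5·9 − (-4)·(-16)) + ((-4)·9 − 8·9) + (8·17 − 14·9)| = 426, so the area is 213.
The number of boundary lattice points is Σ gcd(|Δx|,|Δy|) = gcd(9,33) + gcd(9,25) + gcd(12,0) + gcd(6,8) = 3+1+12+2 = 18.
Pick's theorem gives I = A − B/2 + 1 = 213 − 18/2 + 1 = 205.

205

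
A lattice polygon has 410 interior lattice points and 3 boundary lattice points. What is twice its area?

821

Pick's theorem states A = I + B/2 − 1, so A = 410 + 3/2 − 1 = 821/2.
Hence 2A = 821.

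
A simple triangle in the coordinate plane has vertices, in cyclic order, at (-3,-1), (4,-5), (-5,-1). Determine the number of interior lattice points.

By the shoelace formula, twice the signed area is |((-3)·(-5) − 4·(-1)) + (4·(-1) − (-5)·(-5)) + ((-5)·(-1) − (-3)·(-1))| = 8, so the area is 4.
The number of boundary lattice points is Σ gcd(|Δx|,|Δy|) = gcd(7,4) + gcd(9,4) + gcd(2,0) = 1+1+2 = 4.
Pick's theorem gives I = A − B/2 + 1 = 4 − 4/2 + 1 = 3.

3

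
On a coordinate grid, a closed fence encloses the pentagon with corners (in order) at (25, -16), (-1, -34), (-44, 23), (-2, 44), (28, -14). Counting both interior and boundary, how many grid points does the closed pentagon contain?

By the shoelace formula, twice the signed area is |(25·(-34) − (-1)·(-16)) + ((-1)·23 − (-44)·(-34)) + ((-44)·44 − (-2)·23) + ((-2)·(-14) − 28·44) + (28·(-16) − 25·(-14))| = 5577, so the area is 5577/2.
Summing gcd(|Δx|,|Δy|) over the edges gives the boundary count: gcd(26,18) + gcd(43,57) + gcd(42,21) + gcd(30,58) + gcd(3,2) = 2+1+21+2+1 = 27.
Pick's theorem gives I = A − B/2 + 1 = 5577/2 − 27/2 + 1 = 2776, so the closed region contains I + B = 2776 + 27 = 2803 lattice points.

2803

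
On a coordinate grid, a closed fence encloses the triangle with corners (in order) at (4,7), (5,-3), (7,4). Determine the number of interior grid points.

12

Using the shoelace formula, 2A = |[4·(-3) − 5·7] + [5·4 − 7·(-3)] + [7·7 − 4·4]| = 27, so the area is 27/2.
The number of boundary lattice points is Σ gcd(|Δx|,|Δy|) = gcd(1,10) + gcd(2,7) + gcd(3,3) = 1+1+3 = 5.
By Pick's theorem A = I + B/2 − 1, so I = 27/2 − 5/2 + 1 = 12.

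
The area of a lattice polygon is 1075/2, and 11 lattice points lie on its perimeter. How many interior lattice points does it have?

533

From Pick's theorem, I = A − B/2 + 1 = 1075/2 − 11/2 + 1 = 533.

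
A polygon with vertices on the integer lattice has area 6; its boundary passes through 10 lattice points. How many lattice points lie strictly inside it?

From Pick's theorem, I = A − B/2 + 1 = 6 − 10/2 + 1 = 2.

2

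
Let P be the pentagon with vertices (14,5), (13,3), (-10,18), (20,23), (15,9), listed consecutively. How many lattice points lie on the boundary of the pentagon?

Summing gcd(|Δx|,|Δy|) over the edges gives the boundary count: gcd(1,2) + gcd(23,15) + gcd(30,5) + gcd(5,14) + gcd(1,4) = 1+1+5+1+1 = 9.

9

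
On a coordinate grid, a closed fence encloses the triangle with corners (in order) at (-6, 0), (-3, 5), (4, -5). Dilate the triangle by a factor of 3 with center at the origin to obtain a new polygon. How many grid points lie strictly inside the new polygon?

By the shoelace formula, twice the signed area is |((-6)·5 − (-3)·0) + ((-3)·(-5) − 4·5) + (4·0 − (-6)·(-5))| = 65, so the area is 65/2.
Along each edge there are gcd(|Δx|,|Δy|)+1 lattice points, so counting each shared vertex once the boundary has gcd(3,5) + gcd(7,10) + gcd(10,5) = 1+1+5 = 7.
Scaling by 3 multiplies the area by 3² = 9 (so the new area is 292.5) and multiplies the boundary lattice-point count by 3, giving 21.
By Pick's theorem, the interior count of the dilated polygon is 292.5 − 21/2 + 1 = 283.

283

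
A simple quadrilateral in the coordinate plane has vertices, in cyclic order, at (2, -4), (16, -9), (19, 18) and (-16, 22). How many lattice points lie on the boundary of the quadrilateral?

Along each edge there are gcd(|Δx|,|Δy|)+1 lattice points, so counting each shared vertex once the boundary has gcd(14,5) + gcd(3,27) + gcd(35,4) + gcd(18,26) = 1+3+1+2 = 7.

7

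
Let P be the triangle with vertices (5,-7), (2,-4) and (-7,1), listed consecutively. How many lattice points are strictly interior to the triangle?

3

Using the shoelace formula, 2A = |[5·(-4) − 2·(-7)] + [2·1 − (-7)·(-4)] + [(-7)·(-7) − 5·1]| = 12, so the area is 6.
Summing gcd(|Δx|,|Δy|) over the edges gives the boundary count: gcd(3,3) + gcd(9,5) + gcd(12,8) = 3+1+4 = 8.
By Pick's theorem A = I + B/2 − 1, so I = 6 − 8/2 + 1 = 3.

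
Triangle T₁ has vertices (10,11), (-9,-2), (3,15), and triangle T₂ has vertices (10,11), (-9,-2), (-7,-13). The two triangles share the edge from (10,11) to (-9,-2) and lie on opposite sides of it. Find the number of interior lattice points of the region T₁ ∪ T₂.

200

The union is the simple quadrilateral with vertices (10,11), (3,15), (-9,-2), (-7,-13) in order.
By the shoelace formula, twice the signed area is |[10·15 − 3·11] + [3·(-2) − (-9)·15] + [(-9)·(-13) − (-7)·(-2)] + [(-7)·11 − 10·(-13)]| = 402, so the area is 201.
Summing gcd(|Δx|,|Δy|) over the edges gives the boundary count: gcd(7,4) + gcd(12,17) + gcd(2,11) + gcd(17,24) = 1+1+1+1 = 4.
By Pick's theorem I = A − B/2 + 1 = 201 − 4/2 + 1 = 200.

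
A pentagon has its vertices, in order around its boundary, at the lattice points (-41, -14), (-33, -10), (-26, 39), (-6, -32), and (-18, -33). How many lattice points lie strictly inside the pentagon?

1000

The shoelace formula gives twice the area as |[(-41)·(-10) − (-33)·(-14)] + [(-33)·39 − (-26)·(-10)] + [(-26)·(-32) − (-6)·39] + [(-6)·(-33) − (-18)·(-32)] + [(-18)·(-14) − (-41)·(-33)]| = 2012, so the area is 1006.
Summing gcd(|Δx|,|Δy|) over the edges gives the boundary count: gcd(8,4) + gcd(7,49) + gcd(20,71) + gcd(12,1) + gcd(23,19) = 4+7+1+1+1 = 14.
By Pick's theorem A = I + B/2 − 1, so I = 1006 − 14/2 + 1 = 1000.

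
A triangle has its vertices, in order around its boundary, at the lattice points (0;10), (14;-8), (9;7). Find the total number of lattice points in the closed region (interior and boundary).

Using the shoelace formula, 2A = |(0·(-8) − 14·10) + (14·7 − 9·(-8)) + (9·10 − 0·7)| = 120, so the area is 60.
Along each edge there are gcd(|Δx|,|Δy|)+1 lattice points, so counting each shared vertex once the boundary has gcd(14,18) + gcd(5,15) + gcd(9,3) = 2+5+3 = 10.
Pick's theorem gives I = A − B/2 + 1 = 60 − 10/2 + 1 = 56, so the closed region contains I + B = 56 + 10 = 66 lattice points.

66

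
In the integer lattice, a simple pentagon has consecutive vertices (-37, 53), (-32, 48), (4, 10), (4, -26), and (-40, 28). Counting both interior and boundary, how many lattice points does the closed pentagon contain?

1398

The shoelace formula gives twice the area as |((-37)·48 − (-32)·53) + ((-32)·10 − 4·48) + (4·(-26) − 4·10) + (4·28 − (-40)·(-26)) + ((-40)·53 − (-37)·28)| = 2748, so the area is 1374.
The number of boundary lattice points is Σ gcd(|Δx|,|Δy|) = gcd(5,5) + gcd(36,38) + gcd(0,36) + gcd(44,54) + gcd(3,25) = 5+2+36+2+1 = 46.
Pick's theorem gives I = A − B/2 + 1 = 1374 − 46/2 + 1 = 1352, so the closed region contains I + B = 1352 + 46 = 1398 lattice points.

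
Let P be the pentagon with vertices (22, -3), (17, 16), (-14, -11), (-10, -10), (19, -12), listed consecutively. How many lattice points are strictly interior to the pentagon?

491

Using the shoelace formula, 2A = |(22·16 − 17·(-3)) + (17·(-11) − (-14)·16) + ((-14)·(-10) − (-10)·(-11)) + ((-10)·(-12) − 19·(-10)) + (19·(-3) − 22·(-12))| = 987, so the area is 987/2.
The number of boundary lattice points is Σ gcd(|Δx|,|Δy|) = gcd(5,19) + gcd(31,27) + gcd(4,1) + gcd(29,2) + gcd(3,9) = 1+1+1+1+3 = 7.
By Pick's theorem A = I + B/2 − 1, so I = 987/2 − 7/2 + 1 = 491.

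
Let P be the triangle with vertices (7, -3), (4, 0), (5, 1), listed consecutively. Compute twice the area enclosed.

6

By the shoelace formula, twice the signed area is |[7·0 − 4·(-3)] + [4·1 − 5·0] + [5·(-3) − 7·1]| = 6, so the area is 3.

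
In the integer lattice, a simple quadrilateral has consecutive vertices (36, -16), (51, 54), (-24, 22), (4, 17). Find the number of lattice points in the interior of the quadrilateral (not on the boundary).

2000

The shoelace formula gives twice the area as |[36·54 − 51·(-16)] + [51·22 − (-24)·54] + [(-24)·17 − 4·22] + [4·(-16) − 36·17]| = 4006, so the area is 2003.
Summing gcd(|Δx|,|Δy|) over the edges gives the boundary count: gcd(15,70) + gcd(75,32) + gcd(28,5) + gcd(32,33) = 5+1+1+1 = 8.
By Pick's theorem A = I + B/2 − 1, so I = 2003 − 8/2 + 1 = 2000.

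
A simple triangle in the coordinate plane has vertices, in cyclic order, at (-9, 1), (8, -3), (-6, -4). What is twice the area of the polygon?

The shoelace formula gives twice the area as |[(-9)·(-3) − 8·1] + [8·(-4) − (-6)·(-3)] + [(-6)·1 − (-9)·(-4)]| = 73, so the area is 36.5.

73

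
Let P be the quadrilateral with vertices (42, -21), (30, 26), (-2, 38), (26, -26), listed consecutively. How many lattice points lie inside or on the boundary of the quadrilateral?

Using the shoelace formula, 2A = |(42·26 − 30·(-21)) + (30·38 − (-2)·26) + ((-2)·(-26) − 26·38) + (26·(-21) − 42·(-26))| = 2524, so the area is 1262.
The number of boundary lattice points is Σ gcd(|Δx|,|Δy|) = gcd(12,47) + gcd(32,12) + gcd(28,64) + gcd(16,5) = 1+4+4+1 = 10.
Pick's theorem gives I = A − B/2 + 1 = 1262 − 10/2 + 1 = 1258, so the closed region contains I + B = 1258 + 10 = 1268 lattice points.

1268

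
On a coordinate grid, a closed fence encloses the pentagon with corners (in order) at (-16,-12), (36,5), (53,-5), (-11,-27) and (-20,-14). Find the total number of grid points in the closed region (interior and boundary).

979

Using the shoelace formula, 2A = |((-16)·5 − 36·(-12)) + (36·(-5) − 53·5) + (53·(-27) − (-11)·(-5)) + ((-11)·(-14) − (-20)·(-27)) + ((-20)·(-12) − (-16)·(-14))| = 1949, so the area is 1949/2.
Summing gcd(|Δx|,|Δy|) over the edges gives the boundary count: gcd(52,17) + gcd(17,10) + gcd(64,22) + gcd(9,13) + gcd(4,2) = 1+1+2+1+2 = 7.
Pick's theorem gives I = A − B/2 + 1 = 1949/2 − 7/2 + 1 = 972, so the closed region contains I + B = 972 + 7 = 979 lattice points.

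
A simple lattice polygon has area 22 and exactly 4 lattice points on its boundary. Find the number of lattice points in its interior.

From Pick's theorem, I = A − B/2 + 1 = 22 − 4/2 + 1 = 21.

21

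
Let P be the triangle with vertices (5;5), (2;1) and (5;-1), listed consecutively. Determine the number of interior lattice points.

6

By the shoelace formula, twice the signed area is |[5·1 − 2·5] + [2·(-1) − 5·1] + [5·5 − 5·(-1)]| = 18, so the area is 9.
Summing gcd(|Δx|,|Δy|) over the edges gives the boundary count: gcd(3,4) + gcd(3,2) + gcd(0,6) = 1+1+6 = 8.
By Pick's theorem A = I + B/2 − 1, so I = 9 − 8/2 + 1 = 6.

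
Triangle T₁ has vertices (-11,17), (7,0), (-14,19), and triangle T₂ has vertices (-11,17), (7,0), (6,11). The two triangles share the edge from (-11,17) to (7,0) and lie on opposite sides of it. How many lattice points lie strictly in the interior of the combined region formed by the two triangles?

The union is the simple quadrilateral with vertices (-11,17), (-14,19), (7,0), (6,11) in order.
By the shoelace formula, twice the signed area is |[(-11)·19 − (-14)·17] + [(-14)·0 − 7·19] + [7·11 − 6·0] + [6·17 − (-11)·11]| = 196, so the area is 98.
The number of boundary lattice points is Σ gcd(|Δx|,|Δy|) = gcd(3,2) + gcd(21,19) + gcd(1,11) + gcd(17,6) = 1+1+1+1 = 4.
By Pick's theorem I = A − B/2 + 1 = 98 − 4/2 + 1 = 97.

97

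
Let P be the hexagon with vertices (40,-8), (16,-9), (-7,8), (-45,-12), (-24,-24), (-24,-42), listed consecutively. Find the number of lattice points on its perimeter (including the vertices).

27

Summing gcd(|Δx|,|Δy|) over the edges gives the boundary count: gcd(24,1) + gcd(23,17) + gcd(38,20) + gcd(21,12) + gcd(0,18) + gcd(64,34) = 1+1+2+3+18+2 = 27.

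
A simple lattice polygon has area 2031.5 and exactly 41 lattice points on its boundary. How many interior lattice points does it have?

2012

Pick's theorem A = I + B/2 − 1 rearranges to I = A − B/2 + 1 = 2031.5 − 41/2 + 1 = 2012.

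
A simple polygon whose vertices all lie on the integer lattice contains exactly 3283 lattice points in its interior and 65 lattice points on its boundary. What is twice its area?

6629

By Pick's theorem, A = I + B/2 − 1 = 3283 + 65/2 − 1 = 6629/2.
Hence 2A = 6629.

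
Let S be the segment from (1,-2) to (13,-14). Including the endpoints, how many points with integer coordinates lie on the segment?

13

The number of lattice points on a segment between lattice points is gcd(|Δx|,|Δy|) + 1 = gcd(12,12) + 1 = 12 + 1 = 13.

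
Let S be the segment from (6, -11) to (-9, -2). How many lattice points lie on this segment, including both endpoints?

The number of lattice points on a segment between lattice points is gcd(|Δx|,|Δy|) + 1 = gcd(15,9) + 1 = 3 + 1 = 4.

4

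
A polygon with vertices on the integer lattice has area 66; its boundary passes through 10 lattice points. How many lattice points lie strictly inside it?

Pick's theorem A = I + B/2 − 1 rearranges to I = A − B/2 + 1 = 66 − 10/2 + 1 = 62.

62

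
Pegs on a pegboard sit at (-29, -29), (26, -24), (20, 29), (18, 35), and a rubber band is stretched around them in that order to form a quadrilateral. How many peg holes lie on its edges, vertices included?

The number of boundary lattice points is Σ gcd(|Δx|,|Δy|) = gcd(55,5) + gcd(6,53) + gcd(2,6) + gcd(47,64) = 5+1+2+1 = 9.

9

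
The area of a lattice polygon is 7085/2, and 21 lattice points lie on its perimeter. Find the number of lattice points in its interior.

3533

From Pick's theorem, I = A − B/2 + 1 = 7085/2 − 21/2 + 1 = 3533.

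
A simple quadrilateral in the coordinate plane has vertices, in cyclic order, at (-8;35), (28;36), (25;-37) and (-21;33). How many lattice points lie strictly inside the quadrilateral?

1812

The shoelace formula gives twice the area as |[(-8)·36 − 28·35] + [28·(-37) − 25·36] + [25·33 − (-21)·(-37)] + [(-21)·35 − (-8)·33]| = 3627, so the area is 3627/2.
Along each edge there are gcd(|Δx|,|Δy|)+1 lattice points, so counting each shared vertex once the boundary has gcd(36,1) + gcd(3,73) + gcd(46,70) + gcd(13,2) = 1+1+2+1 = 5.
Pick's theorem gives I = A − B/2 + 1 = 3627/2 − 5/2 + 1 = 1812.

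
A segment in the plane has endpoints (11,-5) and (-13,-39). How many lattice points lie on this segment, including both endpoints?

3

The number of lattice points on a segment between lattice points is gcd(|Δx|,|Δy|) + 1 = gcd(24,34) + 1 = 2 + 1 = 3.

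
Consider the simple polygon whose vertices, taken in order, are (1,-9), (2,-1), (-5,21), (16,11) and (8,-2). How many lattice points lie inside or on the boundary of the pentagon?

270

The shoelace formula gives twice the area as |[1·(-1) − 2·(-9)] + [2·21 − (-5)·(-1)] + [(-5)·11 − 16·21] + [16·(-2) − 8·11] + [8·(-9) − 1·(-2)]| = 527, so the area is 263.5.
Summing gcd(|Δx|,|Δy|) over the edges gives the boundary count: gcd(1,8) + gcd(7,22) + gcd(21,10) + gcd(8,13) + gcd(7,7) = 1+1+1+1+7 = 11.
Pick's theorem gives I = A − B/2 + 1 = 263.5 − 11/2 + 1 = 259, so the closed region contains I + B = 259 + 11 = 270 lattice points.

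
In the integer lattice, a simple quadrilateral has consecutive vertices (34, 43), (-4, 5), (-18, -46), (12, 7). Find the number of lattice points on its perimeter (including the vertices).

42

The number of boundary lattice points is Σ gcd(|Δx|,|Δy|) = gcd(38,38) + gcd(14,51) + gcd(30,53) + gcd(22,36) = 38+1+1+2 = 42.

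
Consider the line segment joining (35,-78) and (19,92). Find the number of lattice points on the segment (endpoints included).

The number of lattice points on a segment between lattice points is gcd(|Δx|,|Δy|) + 1 = gcd(16,170) + 1 = 2 + 1 = 3.

3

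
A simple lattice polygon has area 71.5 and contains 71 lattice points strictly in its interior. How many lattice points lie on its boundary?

Pick's theorem gives A = I + B/2 − 1, so B = 2(A − I + 1) = 2(71.5 − 71 + 1) = 3.

3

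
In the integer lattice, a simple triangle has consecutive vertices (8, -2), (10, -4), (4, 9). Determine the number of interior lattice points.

The shoelace formula gives twice the area as |[8·(-4) − 10·(-2)] + [10·9 − 4·(-4)] + [4·(-2) − 8·9]| = 14, so the area is 7.
Along each edge there are gcd(|Δx|,|Δy|)+1 lattice points, so counting each shared vertex once the boundary has gcd(2,2) + gcd(6,13) + gcd(4,11) = 2+1+1 = 4.
Pick's theorem gives I = A − B/2 + 1 = 7 − 4/2 + 1 = 6.

6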